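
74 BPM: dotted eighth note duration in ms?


One quarter-note beat = 60000 / BPM = 60000 / 74 ms
Dotted eighth note = 3/4 × quarter note
Duration = 3/4 × 60000 / 74 = 45000 / 74
= 608.1 ms


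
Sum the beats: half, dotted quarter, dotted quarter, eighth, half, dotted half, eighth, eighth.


Beat values:
  half = 2 beats
  dotted quarter = 1.5 beats
  dotted quarter = 1.5 beats
  eighth = 0.5 beats
  half = 2 beats
  dotted half = 3 beats
  eighth = 0.5 beats
  eighth = 0.5 beats
Sum = 2 + 1.5 + 1.5 + 0.5 + 2 + 3 + 0.5 + 0.5
= 11.5 beats


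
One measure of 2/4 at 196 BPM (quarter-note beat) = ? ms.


Solution.
Quarter-note beat duration = 60000 / 196 ms
Beats per measure (2/4) = 2
One measure = 2 × 60000 / 196 = 120000 / 196 ms
= 612.2 ms


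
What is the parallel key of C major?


Let's work it out.
Parallel keys share the same tonic but differ in mode
C major → parallel is C minor
= C minor


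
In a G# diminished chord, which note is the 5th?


Working:
Diminished triad = root + minor 3rd (3 semitones) + diminished 5th (6 semitones)
A triad on G# stacks thirds, so the chord tones use letter names G-B-D
Root: G#
Minor 3rd above G#: B
Diminished 5th above G#: D
The 5th = D


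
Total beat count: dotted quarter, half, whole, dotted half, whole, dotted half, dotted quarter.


Working:
Beat values:
  dotted quarter = 1.5 beats
  half = 2 beats
  whole = 4 beats
  dotted half = 3 beats
  whole = 4 beats
  dotted half = 3 beats
  dotted quarter = 1.5 beats
Sum = 1.5 + 2 + 4 + 3 + 4 + 3 + 1.5
= 19 beats


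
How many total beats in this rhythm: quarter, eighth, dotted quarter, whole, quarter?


Solution.
Beat values:
  quarter = 1 beat
  eighth = 0.5 beats
  dotted quarter = 1.5 beats
  whole = 4 beats
  quarter = 1 beat
Sum = 1 + 0.5 + 1.5 + 4 + 1
= 8 beats


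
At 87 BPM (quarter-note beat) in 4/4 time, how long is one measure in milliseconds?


Solution.
Quarter-note beat duration = 60000 / 87 ms
Beats per measure (4/4) = 4
One measure = 4 × 60000 / 87 = 240000 / 87 ms
= 2758.6 ms


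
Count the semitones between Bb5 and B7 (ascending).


Solution.
Absolute semitone position = octave×12 + chromatic position
Bb5: 5×12 + 10 = 70
B7: 7×12 + 11 = 95
Difference = 95 - 70 = 25
= 25 semitones


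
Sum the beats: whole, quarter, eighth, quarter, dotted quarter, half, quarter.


Working:
Beat values:
  whole = 4 beats
  quarter = 1 beat
  eighth = 0.5 beats
  quarter = 1 beat
  dotted quarter = 1.5 beats
  half = 2 beats
  quarter = 1 beat
Sum = 4 + 1 + 0.5 + 1 + 1.5 + 2 + 1
= 11 beats


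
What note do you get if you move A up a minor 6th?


Let's work it out.
minor 6th: 6 letter names, 8 semitones
Letter: A + 5 → F
Pitch: A + 8 semitones, spelled as an F → F
= F


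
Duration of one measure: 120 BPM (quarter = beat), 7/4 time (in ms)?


Let's work it out.
Quarter-note beat duration = 60000 / 120 ms
Beats per measure (7/4) = 7
One measure = 7 × 60000 / 120 = 420000 / 120 ms
= 3500.0 ms


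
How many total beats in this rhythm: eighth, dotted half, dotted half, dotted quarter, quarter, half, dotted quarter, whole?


Working:
Beat values:
  eighth = 0.5 beats
  dotted half = 3 beats
  dotted half = 3 beats
  dotted quarter = 1.5 beats
  quarter = 1 beat
  half = 2 beats
  dotted quarter = 1.5 beats
  whole = 4 beats
Sum = 0.5 + 3 + 3 + 1.5 + 1 + 2 + 1.5 + 4
= 16.5 beats


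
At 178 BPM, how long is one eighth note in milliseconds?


Solution.
One quarter-note beat = 60000 / BPM = 60000 / 178 ms
Eighth note = 1/2 × quarter note
Duration = 1/2 × 60000 / 178 = 30000 / 178
= 168.5 ms


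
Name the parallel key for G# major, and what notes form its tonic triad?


Let's work it out.
Parallel keys share the same tonic but differ in mode
G# major → parallel is G# minor
Tonic triad of G# minor = G# B D#
= G# minor; triad = G# B D#


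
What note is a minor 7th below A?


Working:
A 7th spans 7 letter names, so from A we land on B
A minor 7th = 10 semitones below A
Spell B at that pitch: B
= B


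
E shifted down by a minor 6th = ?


Step by step:
minor 6th: 6 letter names, 8 semitones
Letter: E - 5 → G
Pitch: E - 8 semitones, spelled as a G → G#
= G#


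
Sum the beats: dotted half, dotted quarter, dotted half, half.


Solution.
Beat values:
  dotted half = 3 beats
  dotted quarter = 1.5 beats
  dotted half = 3 beats
  half = 2 beats
Sum = 3 + 1.5 + 3 + 2
= 9.5 beats


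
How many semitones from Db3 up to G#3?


Solution.
Absolute semitone position = octave×12 + chromatic position
Db3: 3×12 + 1 = 37
G#3: 3×12 + 8 = 44
Difference = 44 - 37 = 7
= 7 semitones


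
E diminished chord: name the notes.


Diminished triad = root + minor 3rd (3 semitones) + diminished 5th (6 semitones)
A triad on E stacks thirds, so the chord tones use letter names E-G-B
Root: E
Minor 3rd above E: G
Diminished 5th above E: Bb
Chord = E G Bb


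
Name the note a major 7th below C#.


A 7th spans 7 letter names, so from C we land on D
A major 7th = 11 semitones below C#
Spell D at that pitch: D
= D


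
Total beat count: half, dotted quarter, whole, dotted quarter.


Solution.
Beat values:
  half = 2 beats
  dotted quarter = 1.5 beats
  whole = 4 beats
  dotted quarter = 1.5 beats
Sum = 2 + 1.5 + 4 + 1.5
= 9 beats


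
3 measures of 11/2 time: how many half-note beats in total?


Step by step:
Time signature 11/2: the bottom number 2 means the half note gets one count
The top number 11 means 11 half-note beats per measure
Total = 11 × 3 measures
= 33 half-note beats


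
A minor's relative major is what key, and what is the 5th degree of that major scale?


The relative major shares the key signature and is a minor 3rd above the minor tonic
A minor 3rd above A is C
→ relative major of A minor is C major
C major scale: C D E F G A B
= C major; 5th degree = G


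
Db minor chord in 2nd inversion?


Root position: Db Fb Ab
2nd inversion: move root and 3rd up an octave
Bass note: Ab
Notes (bottom to top) = Ab Db Fb


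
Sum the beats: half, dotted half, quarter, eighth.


Beat values:
  half = 2 beats
  dotted half = 3 beats
  quarter = 1 beat
  eighth = 0.5 beats
Sum = 2 + 3 + 1 + 0.5
= 6.5 beats


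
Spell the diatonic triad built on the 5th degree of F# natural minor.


Reasoning:
F# natural minor scale: F# G# A B C# D E
Diatonic triad on degree 5 stacks scale notes 5, 7, 2: C# E G#
C#→E = 3 semitones; C#→G# = 7 semitones → minor triad
= C# E G# (minor)


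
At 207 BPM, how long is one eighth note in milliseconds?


One quarter-note beat = 60000 / BPM = 60000 / 207 ms
Eighth note = 1/2 × quarter note
Duration = 1/2 × 60000 / 207 = 30000 / 207
= 144.9 ms


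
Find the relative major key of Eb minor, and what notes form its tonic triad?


Reasoning:
The relative major shares the key signature and is a minor 3rd above the minor tonic
A minor 3rd above Eb is Gb
→ relative major of Eb minor is Gb major
Tonic triad of Gb major = root + major 3rd + perfect 5th = Gb Bb Db
= Gb major; triad = Gb Bb Db


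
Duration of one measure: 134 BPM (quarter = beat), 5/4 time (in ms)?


Reasoning:
Quarter-note beat duration = 60000 / 134 ms
Beats per measure (5/4) = 5
One measure = 5 × 60000 / 134 = 300000 / 134 ms
= 2238.8 ms


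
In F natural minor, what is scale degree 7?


Natural minor scale pattern: W-H-W-W-H-W-W (2-1-2-2-1-2-2 semitones)
Starting from F:
  F + 2 semitones → G
  G + 1 semitone → Ab
  Ab + 2 semitones → Bb
  Bb + 2 semitones → C
  C + 1 semitone → Db
  Db + 2 semitones → Eb
  Eb + 2 semitones → F
Scale: F G Ab Bb C Db Eb
Degree 7 = Eb


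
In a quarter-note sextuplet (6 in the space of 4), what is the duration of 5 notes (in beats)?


Let's work it out.
Sextuplet: 6 notes occupy the space of 4 quarter notes
Space = 4 × 1 = 4 beats
Each sextuplet note = 4 / 6 = 2/3 beats
5 notes = 5 × 2/3 = 10/3
= 10/3 beats


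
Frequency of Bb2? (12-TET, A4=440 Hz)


f = 440 × 2^(n/12) where n = semitones from A4
Bb2: -23 semitones from A4
f = 440 × 2^(-23/12)
f = 116.54 Hz


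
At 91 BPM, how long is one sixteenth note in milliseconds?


Step by step:
One quarter-note beat = 60000 / BPM = 60000 / 91 ms
Sixteenth note = 1/4 × quarter note
Duration = 1/4 × 60000 / 91 = 15000 / 91
= 164.8 ms


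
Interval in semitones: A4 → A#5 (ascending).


Step by step:
Absolute semitone position = octave×12 + chromatic position
A4: 4×12 + 9 = 57
A#5: 5×12 + 10 = 70
Difference = 70 - 57 = 13
= 13 semitones


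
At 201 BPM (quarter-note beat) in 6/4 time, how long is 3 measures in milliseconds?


Solution.
Quarter-note beat duration = 60000 / 201 ms
Beats per measure (6/4) = 6
One measure = 6 × 60000 / 201 = 360000 / 201 ms
3 measures = 3 × 360000 / 201 = 1080000 / 201
= 5373.1 ms


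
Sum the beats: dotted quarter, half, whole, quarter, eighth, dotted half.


Reasoning:
Beat values:
  dotted quarter = 1.5 beats
  half = 2 beats
  whole = 4 beats
  quarter = 1 beat
  eighth = 0.5 beats
  dotted half = 3 beats
Sum = 1.5 + 2 + 4 + 1 + 0.5 + 3
= 12 beats


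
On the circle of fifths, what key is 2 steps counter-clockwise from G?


Let's work it out.
Each counter-clockwise step moves down a perfect 5th (= up a perfect 4th)
From G: G → C → F
= F


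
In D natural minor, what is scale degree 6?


Working:
Natural minor scale pattern: W-H-W-W-H-W-W (2-1-2-2-1-2-2 semitones)
Starting from D:
  D + 2 semitones → E
  E + 1 semitone → F
  F + 2 semitones → G
  G + 2 semitones → A
  A + 1 semitone → Bb
  Bb + 2 semitones → C
  C + 2 semitones → D
Scale: D E F G A Bb C
Degree 6 = Bb


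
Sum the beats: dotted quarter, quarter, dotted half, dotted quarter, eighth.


Working:
Beat values:
  dotted quarter = 1.5 beats
  quarter = 1 beat
  dotted half = 3 beats
  dotted quarter = 1.5 beats
  eighth = 0.5 beats
Sum = 1.5 + 1 + 3 + 1.5 + 0.5
= 7.5 beats


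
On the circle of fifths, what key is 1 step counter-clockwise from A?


Reasoning:
Each counter-clockwise step moves down a perfect 5th (= up a perfect 4th)
From A: A → D
= D


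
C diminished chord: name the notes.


Step by step:
Diminished triad = root + minor 3rd (3 semitones) + diminished 5th (6 semitones)
A triad on C stacks thirds, so the chord tones use letter names C-E-G
Root: C
Minor 3rd above C: Eb
Diminished 5th above C: Gb
Chord = C Eb Gb


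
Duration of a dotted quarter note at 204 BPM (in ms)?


Solution.
One quarter-note beat = 60000 / BPM = 60000 / 204 ms
Dotted quarter note = 3/2 × quarter note
Duration = 3/2 × 60000 / 204 = 90000 / 204
= 441.2 ms


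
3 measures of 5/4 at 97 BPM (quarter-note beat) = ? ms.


Working:
Quarter-note beat duration = 60000 / 97 ms
Beats per measure (5/4) = 5
One measure = 5 × 60000 / 97 = 300000 / 97 ms
3 measures = 3 × 300000 / 97 = 900000 / 97
= 9278.4 ms


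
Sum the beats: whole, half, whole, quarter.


Step by step:
Beat values:
  whole = 4 beats
  half = 2 beats
  whole = 4 beats
  quarter = 1 beat
Sum = 4 + 2 + 4 + 1
= 11 beats


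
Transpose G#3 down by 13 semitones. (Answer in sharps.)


Reasoning:
G#3: chromatic position 8 in octave 3 → absolute = 3×12 + 8 = 44
Transpose down 13: 44 - 13 = 31
31 = 2×12 + 7 → G in octave 2
Result = G2


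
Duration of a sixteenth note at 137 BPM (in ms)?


Solution.
One quarter-note beat = 60000 / BPM = 60000 / 137 ms
Sixteenth note = 1/4 × quarter note
Duration = 1/4 × 60000 / 137 = 15000 / 137
= 109.5 ms


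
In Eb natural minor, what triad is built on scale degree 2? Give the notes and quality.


Solution.
Eb natural minor scale: Eb F Gb Ab Bb Cb Db
Diatonic triad on degree 2 stacks scale notes 2, 4, 6: F Ab Cb
F→Ab = 3 semitones; F→Cb = 6 semitones → diminished triad
= F Ab Cb (diminished)


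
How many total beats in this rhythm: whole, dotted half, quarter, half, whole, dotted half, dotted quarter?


Beat values:
  whole = 4 beats
  dotted half = 3 beats
  quarter = 1 beat
  half = 2 beats
  whole = 4 beats
  dotted half = 3 beats
  dotted quarter = 1.5 beats
Sum = 4 + 3 + 1 + 2 + 4 + 3 + 1.5
= 18.5 beats


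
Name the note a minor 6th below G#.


Solution.
A 6th spans 6 letter names, so from G we land on B
A minor 6th = 8 semitones below G#
Spell B at that pitch: B#
= B#


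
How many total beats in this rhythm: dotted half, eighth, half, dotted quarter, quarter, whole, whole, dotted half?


Solution.
Beat values:
  dotted half = 3 beats
  eighth = 0.5 beats
  half = 2 beats
  dotted quarter = 1.5 beats
  quarter = 1 beat
  whole = 4 beats
  whole = 4 beats
  dotted half = 3 beats
Sum = 3 + 0.5 + 2 + 1.5 + 1 + 4 + 4 + 3
= 19 beats


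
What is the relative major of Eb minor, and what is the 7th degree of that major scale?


Reasoning:
The relative major shares the key signature and is a minor 3rd above the minor tonic
A minor 3rd above Eb is Gb
→ relative major of Eb minor is Gb major
Gb major scale: Gb Ab Bb Cb Db Eb F
= Gb major; 7th degree = F


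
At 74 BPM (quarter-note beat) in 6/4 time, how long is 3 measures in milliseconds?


Quarter-note beat duration = 60000 / 74 ms
Beats per measure (6/4) = 6
One measure = 6 × 60000 / 74 = 360000 / 74 ms
3 measures = 3 × 360000 / 74 = 1080000 / 74
= 14594.6 ms


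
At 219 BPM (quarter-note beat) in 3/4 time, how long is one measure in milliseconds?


Reasoning:
Quarter-note beat duration = 60000 / 219 ms
Beats per measure (3/4) = 3
One measure = 3 × 60000 / 219 = 180000 / 219 ms
= 821.9 ms


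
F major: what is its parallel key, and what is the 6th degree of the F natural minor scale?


Step by step:
Parallel keys share the same tonic but differ in mode
F major → parallel is F minor
F natural minor scale: F G Ab Bb C Db Eb
= F minor; 6th degree = Db


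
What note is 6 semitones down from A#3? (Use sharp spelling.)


Solution.
A#3: chromatic position 10 in octave 3 → absolute = 3×12 + 10 = 46
Transpose down 6: 46 - 6 = 40
40 = 3×12 + 4 → E in octave 3
Result = E3


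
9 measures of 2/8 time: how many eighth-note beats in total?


Working:
Time signature 2/8: the bottom number 8 means the eighth note gets one count
The top number 2 means 2 eighth-note beats per measure
Total = 2 × 9 measures
= 18 eighth-note beats


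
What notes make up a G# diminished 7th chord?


Working:
Diminished 7th chord = root + minor 3rd + diminished 5th + diminished 7th
Seventh chords stack in thirds, so the letter names are G-B-D-F
Root: G#
Minor 3rd above G#: B
Diminished 5th above G#: D
Diminished 7th above G#: F
Chord = G# B D F


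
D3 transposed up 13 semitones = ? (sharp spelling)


D3: chromatic position 2 in octave 3 → absolute = 3×12 + 2 = 38
Transpose up 13: 38 + 13 = 51
51 = 4×12 + 3 → D# in octave 4
Result = D#4


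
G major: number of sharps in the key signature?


Reasoning:
Sharp major keys follow the circle of fifths: C(0), G(1), D(2), A(3), E(4), B(5), F#(6), C#(7)
G major has 1 sharp
Order of sharps: F# C# G# D# A# E# B# → first 1: F#
= 1 sharp


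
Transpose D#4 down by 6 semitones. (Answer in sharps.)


Solution.
D#4: chromatic position 3 in octave 4 → absolute = 4×12 + 3 = 51
Transpose down 6: 51 - 6 = 45
45 = 3×12 + 9 → A in octave 3
Result = A3


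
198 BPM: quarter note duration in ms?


One quarter-note beat = 60000 / BPM = 60000 / 198 ms
Duration = 60000 / 198
= 303.0 ms


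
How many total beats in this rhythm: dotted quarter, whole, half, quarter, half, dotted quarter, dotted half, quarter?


Let's work it out.
Beat values:
  dotted quarter = 1.5 beats
  whole = 4 beats
  half = 2 beats
  quarter = 1 beat
  half = 2 beats
  dotted quarter = 1.5 beats
  dotted half = 3 beats
  quarter = 1 beat
Sum = 1.5 + 4 + 2 + 1 + 2 + 1.5 + 3 + 1
= 16 beats


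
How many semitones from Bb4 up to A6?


Reasoning:
Absolute semitone position = octave×12 + chromatic position
Bb4: 4×12 + 10 = 58
A6: 6×12 + 9 = 81
Difference = 81 - 58 = 23
= 23 semitones


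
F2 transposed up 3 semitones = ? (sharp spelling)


Working:
F2: chromatic position 5 in octave 2 → absolute = 2×12 + 5 = 29
Transpose up 3: 29 + 3 = 32
32 = 2×12 + 8 → G# in octave 2
Result = G#2


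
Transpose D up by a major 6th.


major 6th: 6 letter names, 9 semitones
Letter: D + 5 → B
Pitch: D + 9 semitones, spelled as a B → B
= B


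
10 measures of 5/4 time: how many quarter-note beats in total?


Working:
Time signature 5/4: the bottom number 4 means the quarter note gets one count
The top number 5 means 5 quarter-note beats per measure
Total = 5 × 10 measures
= 50 quarter-note beats


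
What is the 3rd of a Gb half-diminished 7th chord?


Let's work it out.
Half-diminished 7th chord = root + minor 3rd + diminished 5th + minor 7th
Seventh chords stack in thirds, so the letter names are G-B-D-F
Root: Gb
Minor 3rd above Gb: Bbb
Diminished 5th above Gb: Dbb
Minor 7th above Gb: Fb
The 3rd = Bbb


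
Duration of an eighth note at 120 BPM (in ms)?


One quarter-note beat = 60000 / BPM = 60000 / 120 ms
Eighth note = 1/2 × quarter note
Duration = 1/2 × 60000 / 120 = 30000 / 120
= 250.0 ms


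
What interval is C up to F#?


Letter names: C → F spans 4 letter names → a 4th
Semitones: C → F# = 6 half-steps
A 4th of 6 semitones is an augmented 4th
= augmented 4th


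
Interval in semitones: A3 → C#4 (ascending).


Absolute semitone position = octave×12 + chromatic position
A3: 3×12 + 9 = 45
C#4: 4×12 + 1 = 49
Difference = 49 - 45 = 4
= 4 semitones


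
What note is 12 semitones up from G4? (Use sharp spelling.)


G4: chromatic position 7 in octave 4 → absolute = 4×12 + 7 = 55
Transpose up 12: 55 + 12 = 67
67 = 5×12 + 7 → G in octave 5
Result = G5


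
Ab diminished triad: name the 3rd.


Working:
Diminished triad = root + minor 3rd (3 semitones) + diminished 5th (6 semitones)
A triad on Ab stacks thirds, so the chord tones use letter names A-C-E
Root: Ab
Minor 3rd above Ab: Cb
Diminished 5th above Ab: Ebb
The 3rd = Cb


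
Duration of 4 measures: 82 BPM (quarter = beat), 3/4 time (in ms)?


Step by step:
Quarter-note beat duration = 60000 / 82 ms
Beats per measure (3/4) = 3
One measure = 3 × 60000 / 82 = 180000 / 82 ms
4 measures = 4 × 180000 / 82 = 720000 / 82
= 8780.5 ms


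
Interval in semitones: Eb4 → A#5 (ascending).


Step by step:
Absolute semitone position = octave×12 + chromatic position
Eb4: 4×12 + 3 = 51
A#5: 5×12 + 10 = 70
Difference = 70 - 51 = 19
= 19 semitones


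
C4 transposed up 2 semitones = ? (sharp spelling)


C4: chromatic position 0 in octave 4 → absolute = 4×12 + 0 = 48
Transpose up 2: 48 + 2 = 50
50 = 4×12 + 2 → D in octave 4
Result = D4


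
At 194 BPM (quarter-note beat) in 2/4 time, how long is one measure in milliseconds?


Step by step:
Quarter-note beat duration = 60000 / 194 ms
Beats per measure (2/4) = 2
One measure = 2 × 60000 / 194 = 120000 / 194 ms
= 618.6 ms


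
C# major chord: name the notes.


Step by step:
Major triad = root + major 3rd (4 semitones) + perfect 5th (7 semitones)
A triad on C# stacks thirds, so the chord tones use letter names C-E-G
Root: C#
Major 3rd above C#: E#
Perfect 5th above C#: G#
Chord = C# E# G#


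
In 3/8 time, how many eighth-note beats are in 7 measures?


Reasoning:
Time signature 3/8: the bottom number 8 means the eighth note gets one count
The top number 3 means 3 eighth-note beats per measure
Total = 3 × 7 measures
= 21 eighth-note beats


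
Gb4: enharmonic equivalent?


Working:
Enharmonic notes sound the same pitch but are spelled with different letter names
Gb and F# name the same pitch class
= F#4


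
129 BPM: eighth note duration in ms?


Solution.
One quarter-note beat = 60000 / BPM = 60000 / 129 ms
Eighth note = 1/2 × quarter note
Duration = 1/2 × 60000 / 129 = 30000 / 129
= 232.6 ms


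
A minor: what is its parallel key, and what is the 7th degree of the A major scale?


Reasoning:
Parallel keys share the same tonic but differ in mode
A minor → parallel is A major
A major scale: A B C# D E F# G#
= A major; 7th degree = G#


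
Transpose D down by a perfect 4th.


perfect 4th: 4 letter names, 5 semitones
Letter: D - 3 → A
Pitch: D - 5 semitones, spelled as an A → A
= A


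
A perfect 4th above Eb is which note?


Solution.
A 4th spans 4 letter names, so from E we land on A
A perfect 4th = 5 semitones above Eb
Spell A at that pitch: Ab
= Ab


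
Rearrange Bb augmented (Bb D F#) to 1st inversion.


Reasoning:
Root position: Bb D F#
1st inversion: move root up an octave
Bass note: D
Notes (bottom to top) = D F# Bb


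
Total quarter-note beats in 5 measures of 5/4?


Time signature 5/4: the bottom number 4 means the quarter note gets one count
The top number 5 means 5 quarter-note beats per measure
Total = 5 × 5 measures
= 25 quarter-note beats


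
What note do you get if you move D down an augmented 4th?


Reasoning:
augmented 4th: 4 letter names, 6 semitones
Letter: D - 3 → A
Pitch: D - 6 semitones, spelled as an A → Ab
= Ab


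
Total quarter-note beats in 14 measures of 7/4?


Working:
Time signature 7/4: the bottom number 4 means the quarter note gets one count
The top number 7 means 7 quarter-note beats per measure
Total = 7 × 14 measures
= 98 quarter-note beats


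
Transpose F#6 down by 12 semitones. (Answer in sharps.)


F#6: chromatic position 6 in octave 6 → absolute = 6×12 + 6 = 78
Transpose down 12: 78 - 12 = 66
66 = 5×12 + 6 → F# in octave 5
Result = F#5


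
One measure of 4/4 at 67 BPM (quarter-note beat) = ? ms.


Solution.
Quarter-note beat duration = 60000 / 67 ms
Beats per measure (4/4) = 4
One measure = 4 × 60000 / 67 = 240000 / 67 ms
= 3582.1 ms


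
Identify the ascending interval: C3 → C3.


Solution.
Letter names: C → C spans 1 letter name → a unison
Semitones: C3 → C3 = 0 half-steps
A unison of 0 semitones is a perfect unison
= perfect unison


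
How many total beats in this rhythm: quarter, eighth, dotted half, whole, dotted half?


Reasoning:
Beat values:
  quarter = 1 beat
  eighth = 0.5 beats
  dotted half = 3 beats
  whole = 4 beats
  dotted half = 3 beats
Sum = 1 + 0.5 + 3 + 4 + 3
= 11.5 beats


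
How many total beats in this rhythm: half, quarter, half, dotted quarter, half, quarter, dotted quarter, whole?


Working:
Beat values:
  half = 2 beats
  quarter = 1 beat
  half = 2 beats
  dotted quarter = 1.5 beats
  half = 2 beats
  quarter = 1 beat
  dotted quarter = 1.5 beats
  whole = 4 beats
Sum = 2 + 1 + 2 + 1.5 + 2 + 1 + 1.5 + 4
= 15 beats


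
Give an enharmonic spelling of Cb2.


Let's work it out.
Enharmonic notes sound the same pitch but are spelled with different letter names
Cb and B name the same pitch class
Octave numbers change at C, so Cb2 = B1
= B1


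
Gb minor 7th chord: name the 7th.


Minor 7th chord = root + minor 3rd + perfect 5th + minor 7th
Seventh chords stack in thirds, so the letter names are G-B-D-F
Root: Gb
Minor 3rd above Gb: Bbb
Perfect 5th above Gb: Db
Minor 7th above Gb: Fb
The 7th = Fb


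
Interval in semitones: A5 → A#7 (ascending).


Reasoning:
Absolute semitone position = octave×12 + chromatic position
A5: 5×12 + 9 = 69
A#7: 7×12 + 10 = 94
Difference = 94 - 69 = 25
= 25 semitones


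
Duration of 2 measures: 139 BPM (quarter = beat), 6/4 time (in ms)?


Solution.
Quarter-note beat duration = 60000 / 139 ms
Beats per measure (6/4) = 6
One measure = 6 × 60000 / 139 = 360000 / 139 ms
2 measures = 2 × 360000 / 139 = 720000 / 139
= 5179.9 ms


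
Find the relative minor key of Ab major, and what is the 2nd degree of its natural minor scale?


Reasoning:
The relative minor shares the major's key signature and starts on its 6th degree
6th degree = a major 6th above the tonic; a major 6th above Ab is F
→ relative minor of Ab major is F minor
F natural minor scale: F G Ab Bb C Db Eb
= F minor; 2nd degree = G


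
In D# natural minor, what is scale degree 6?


Step by step:
Natural minor scale pattern: W-H-W-W-H-W-W (2-1-2-2-1-2-2 semitones)
Starting from D#:
  D# + 2 semitones → E#
  E# + 1 semitone → F#
  F# + 2 semitones → G#
  G# + 2 semitones → A#
  A# + 1 semitone → B
  B + 2 semitones → C#
  C# + 2 semitones → D#
Scale: D# E# F# G# A# B C#
Degree 6 = B


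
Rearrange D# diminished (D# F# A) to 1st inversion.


Working:
Root position: D# F# A
1st inversion: move root up an octave
Bass note: F#
Notes (bottom to top) = F# A D#


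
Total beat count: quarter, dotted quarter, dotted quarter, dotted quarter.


Reasoning:
Beat values:
  quarter = 1 beat
  dotted quarter = 1.5 beats
  dotted quarter = 1.5 beats
  dotted quarter = 1.5 beats
Sum = 1 + 1.5 + 1.5 + 1.5
= 5.5 beats


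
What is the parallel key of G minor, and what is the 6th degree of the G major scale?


Parallel keys share the same tonic but differ in mode
G minor → parallel is G major
G major scale: G A B C D E F#
= G major; 6th degree = E


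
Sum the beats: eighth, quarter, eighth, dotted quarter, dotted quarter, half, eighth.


Beat values:
  eighth = 0.5 beats
  quarter = 1 beat
  eighth = 0.5 beats
  dotted quarter = 1.5 beats
  dotted quarter = 1.5 beats
  half = 2 beats
  eighth = 0.5 beats
Sum = 0.5 + 1 + 0.5 + 1.5 + 1.5 + 2 + 0.5
= 7.5 beats


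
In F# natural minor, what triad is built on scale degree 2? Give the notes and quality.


F# natural minor scale: F# G# A B C# D E
Diatonic triad on degree 2 stacks scale notes 2, 4, 6: G# B D
G#→B = 3 semitones; G#→D = 6 semitones → diminished triad
= G# B D (diminished)


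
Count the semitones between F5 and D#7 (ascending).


Absolute semitone position = octave×12 + chromatic position
F5: 5×12 + 5 = 65
D#7: 7×12 + 3 = 87
Difference = 87 - 65 = 22
= 22 semitones


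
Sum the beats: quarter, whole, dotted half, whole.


Reasoning:
Beat values:
  quarter = 1 beat
  whole = 4 beats
  dotted half = 3 beats
  whole = 4 beats
Sum = 1 + 4 + 3 + 4
= 12 beats


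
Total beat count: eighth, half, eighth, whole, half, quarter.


Step by step:
Beat values:
  eighth = 0.5 beats
  half = 2 beats
  eighth = 0.5 beats
  whole = 4 beats
  half = 2 beats
  quarter = 1 beat
Sum = 0.5 + 2 + 0.5 + 4 + 2 + 1
= 10 beats


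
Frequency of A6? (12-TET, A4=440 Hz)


Step by step:
f = 440 × 2^(n/12) where n = semitones from A4
A6: 24 semitones from A4
f = 440 × 2^(24/12)
f = 1760.00 Hz


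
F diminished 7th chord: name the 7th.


Let's work it out.
Diminished 7th chord = root + minor 3rd + diminished 5th + diminished 7th
Seventh chords stack in thirds, so the letter names are F-A-C-E
Root: F
Minor 3rd above F: Ab
Diminished 5th above F: Cb
Diminished 7th above F: Ebb
The 7th = Ebb


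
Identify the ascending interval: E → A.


Let's work it out.
Letter names: E → A spans 4 letter names → a 4th
Semitones: E → A = 5 half-steps
A 4th of 5 semitones is a perfect 4th
= perfect 4th


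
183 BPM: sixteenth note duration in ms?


Reasoning:
One quarter-note beat = 60000 / BPM = 60000 / 183 ms
Sixteenth note = 1/4 × quarter note
Duration = 1/4 × 60000 / 183 = 15000 / 183
= 82.0 ms


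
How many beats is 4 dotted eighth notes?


Step by step:
Base eighth note = 1/2 beats
Dot 1 adds half the previous value: +1/4
One dotted eighth = 1/2 + 1/4 = 3/4
4 of them = 4 × 3/4 = 3
= 3 beats


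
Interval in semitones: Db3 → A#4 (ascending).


Absolute semitone position = octave×12 + chromatic position
Db3: 3×12 + 1 = 37
A#4: 4×12 + 10 = 58
Difference = 58 - 37 = 21
= 21 semitones


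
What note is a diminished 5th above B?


Working:
A 5th spans 5 letter names, so from B we land on F
A diminished 5th = 6 semitones above B
Spell F at that pitch: F
= F


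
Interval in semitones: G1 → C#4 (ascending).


Absolute semitone position = octave×12 + chromatic position
G1: 1×12 + 7 = 19
C#4: 4×12 + 1 = 49
Difference = 49 - 19 = 30
= 30 semitones


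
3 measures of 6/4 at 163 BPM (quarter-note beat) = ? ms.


Solution.
Quarter-note beat duration = 60000 / 163 ms
Beats per measure (6/4) = 6
One measure = 6 × 60000 / 163 = 360000 / 163 ms
3 measures = 3 × 360000 / 163 = 1080000 / 163
= 6625.8 ms


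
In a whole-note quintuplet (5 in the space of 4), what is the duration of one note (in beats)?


Let's work it out.
Quintuplet: 5 notes occupy the space of 4 whole notes
Space = 4 × 4 = 16 beats
Each quintuplet note = 16 / 5 = 16/5 beats
= 16/5 beats


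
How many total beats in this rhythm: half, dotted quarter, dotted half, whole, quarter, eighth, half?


Working:
Beat values:
  half = 2 beats
  dotted quarter = 1.5 beats
  dotted half = 3 beats
  whole = 4 beats
  quarter = 1 beat
  eighth = 0.5 beats
  half = 2 beats
Sum = 2 + 1.5 + 3 + 4 + 1 + 0.5 + 2
= 14 beats


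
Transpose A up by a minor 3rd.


Solution.
minor 3rd: 3 letter names, 3 semitones
Letter: A + 2 → C
Pitch: A + 3 semitones, spelled as a C → C
= C


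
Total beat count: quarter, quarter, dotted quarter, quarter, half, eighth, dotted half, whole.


Beat values:
  quarter = 1 beat
  quarter = 1 beat
  dotted quarter = 1.5 beats
  quarter = 1 beat
  half = 2 beats
  eighth = 0.5 beats
  dotted half = 3 beats
  whole = 4 beats
Sum = 1 + 1 + 1.5 + 1 + 2 + 0.5 + 3 + 4
= 14 beats


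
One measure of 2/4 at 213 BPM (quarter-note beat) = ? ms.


Reasoning:
Quarter-note beat duration = 60000 / 213 ms
Beats per measure (2/4) = 2
One measure = 2 × 60000 / 213 = 120000 / 213 ms
= 563.4 ms


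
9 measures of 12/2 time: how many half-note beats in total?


Reasoning:
Time signature 12/2: the bottom number 2 means the half note gets one count
The top number 12 means 12 half-note beats per measure
Total = 12 × 9 measures
= 108 half-note beats


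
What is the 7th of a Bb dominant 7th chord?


Dominant 7th chord = root + major 3rd + perfect 5th + minor 7th
Seventh chords stack in thirds, so the letter names are B-D-F-A
Root: Bb
Major 3rd above Bb: D
Perfect 5th above Bb: F
Minor 7th above Bb: Ab
The 7th = Ab


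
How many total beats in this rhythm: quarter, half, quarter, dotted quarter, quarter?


Step by step:
Beat values:
  quarter = 1 beat
  half = 2 beats
  quarter = 1 beat
  dotted quarter = 1.5 beats
  quarter = 1 beat
Sum = 1 + 2 + 1 + 1.5 + 1
= 6.5 beats


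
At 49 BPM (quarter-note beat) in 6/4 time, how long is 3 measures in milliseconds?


Quarter-note beat duration = 60000 / 49 ms
Beats per measure (6/4) = 6
One measure = 6 × 60000 / 49 = 360000 / 49 ms
3 measures = 3 × 360000 / 49 = 1080000 / 49
= 22040.8 ms


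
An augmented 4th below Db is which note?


A 4th spans 4 letter names, so from D we land on A
An augmented 4th = 6 semitones below Db
Spell A at that pitch: Abb
= Abb


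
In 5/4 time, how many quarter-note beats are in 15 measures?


Solution.
Time signature 5/4: the bottom number 4 means the quarter note gets one count
The top number 5 means 5 quarter-note beats per measure
Total = 5 × 15 measures
= 75 quarter-note beats


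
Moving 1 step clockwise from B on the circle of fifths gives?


Solution.
Each clockwise step on the circle of fifths moves up a perfect 5th
From B: B → F#/Gb
= F#/Gb


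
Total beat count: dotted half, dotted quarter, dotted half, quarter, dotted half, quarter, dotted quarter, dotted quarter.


Solution.
Beat values:
  dotted half = 3 beats
  dotted quarter = 1.5 beats
  dotted half = 3 beats
  quarter = 1 beat
  dotted half = 3 beats
  quarter = 1 beat
  dotted quarter = 1.5 beats
  dotted quarter = 1.5 beats
Sum = 3 + 1.5 + 3 + 1 + 3 + 1 + 1.5 + 1.5
= 15.5 beats


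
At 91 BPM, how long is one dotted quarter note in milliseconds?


Working:
One quarter-note beat = 60000 / BPM = 60000 / 91 ms
Dotted quarter note = 3/2 × quarter note
Duration = 3/2 × 60000 / 91 = 90000 / 91
= 989.0 ms


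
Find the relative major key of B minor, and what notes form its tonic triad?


Let's work it out.
The relative major shares the key signature and is a minor 3rd above the minor tonic
A minor 3rd above B is D
→ relative major of B minor is D major
Tonic triad of D major = root + major 3rd + perfect 5th = D F# A
= D major; triad = D F# A


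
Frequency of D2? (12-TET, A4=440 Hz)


Step by step:
f = 440 × 2^(n/12) where n = semitones from A4
D2: -31 semitones from A4
f = 440 × 2^(-31/12)
f = 73.42 Hz


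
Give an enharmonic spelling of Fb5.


Step by step:
Enharmonic notes sound the same pitch but are spelled with different letter names
Fb and E name the same pitch class
= E5


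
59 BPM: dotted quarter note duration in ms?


Reasoning:
One quarter-note beat = 60000 / BPM = 60000 / 59 ms
Dotted quarter note = 3/2 × quarter note
Duration = 3/2 × 60000 / 59 = 90000 / 59
= 1525.4 ms


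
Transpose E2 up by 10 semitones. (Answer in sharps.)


E2: chromatic position 4 in octave 2 → absolute = 2×12 + 4 = 28
Transpose up 10: 28 + 10 = 38
38 = 3×12 + 2 → D in octave 3
Result = D3


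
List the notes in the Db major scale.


Reasoning:
Major scale pattern: W-W-H-W-W-W-H (2-2-1-2-2-2-1 semitones)
Starting from Db:
  Db + 2 semitones → Eb
  Eb + 2 semitones → F
  F + 1 semitone → Gb
  Gb + 2 semitones → Ab
  Ab + 2 semitones → Bb
  Bb + 2 semitones → C
  C + 1 semitone → Db
Scale = Db Eb F Gb Ab Bb C


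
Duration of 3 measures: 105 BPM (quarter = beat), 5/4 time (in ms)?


Step by step:
Quarter-note beat duration = 60000 / 105 ms
Beats per measure (5/4) = 5
One measure = 5 × 60000 / 105 = 300000 / 105 ms
3 measures = 3 × 300000 / 105 = 900000 / 105
= 8571.4 ms


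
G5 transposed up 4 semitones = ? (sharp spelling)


G5: chromatic position 7 in octave 5 → absolute = 5×12 + 7 = 67
Transpose up 4: 67 + 4 = 71
71 = 5×12 + 11 → B in octave 5
Result = B5


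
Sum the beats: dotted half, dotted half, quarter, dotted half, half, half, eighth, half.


Reasoning:
Beat values:
  dotted half = 3 beats
  dotted half = 3 beats
  quarter = 1 beat
  dotted half = 3 beats
  half = 2 beats
  half = 2 beats
  eighth = 0.5 beats
  half = 2 beats
Sum = 3 + 3 + 1 + 3 + 2 + 2 + 0.5 + 2
= 16.5 beats


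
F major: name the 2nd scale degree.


Reasoning:
Major scale pattern: W-W-H-W-W-W-H (2-2-1-2-2-2-1 semitones)
Starting from F:
  F + 2 semitones → G
  G + 2 semitones → A
  A + 1 semitone → Bb
  Bb + 2 semitones → C
  C + 2 semitones → D
  D + 2 semitones → E
  E + 1 semitone → F
Scale: F G A Bb C D E
Degree 2 = G


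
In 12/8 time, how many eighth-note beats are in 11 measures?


Let's work it out.
Time signature 12/8: the bottom number 8 means the eighth note gets one count
The top number 12 means 12 eighth-note beats per measure
Total = 12 × 11 measures
= 132 eighth-note beats


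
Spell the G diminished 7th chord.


Diminished 7th chord = root + minor 3rd + diminished 5th + diminished 7th
Seventh chords stack in thirds, so the letter names are G-B-D-F
Root: G
Minor 3rd above G: Bb
Diminished 5th above G: Db
Diminished 7th above G: Fb
Chord = G Bb Db Fb


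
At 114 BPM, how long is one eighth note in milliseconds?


Let's work it out.
One quarter-note beat = 60000 / BPM = 60000 / 114 ms
Eighth note = 1/2 × quarter note
Duration = 1/2 × 60000 / 114 = 30000 / 114
= 263.2 ms


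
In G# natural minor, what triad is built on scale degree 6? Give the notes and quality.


Let's work it out.
G# natural minor scale: G# A# B C# D# E F#
Diatonic triad on degree 6 stacks scale notes 6, 1, 3: E G# B
E→G# = 4 semitones; E→B = 7 semitones → major triad
= E G# B (major)


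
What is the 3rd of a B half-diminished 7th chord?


Working:
Half-diminished 7th chord = root + minor 3rd + diminished 5th + minor 7th
Seventh chords stack in thirds, so the letter names are B-D-F-A
Root: B
Minor 3rd above B: D
Diminished 5th above B: F
Minor 7th above B: A
The 3rd = D


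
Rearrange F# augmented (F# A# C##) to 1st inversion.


Working:
Root position: F# A# C##
1st inversion: move root up an octave
Bass note: A#
Notes (bottom to top) = A# C## F#


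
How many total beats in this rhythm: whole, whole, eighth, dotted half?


Beat values:
  whole = 4 beats
  whole = 4 beats
  eighth = 0.5 beats
  dotted half = 3 beats
Sum = 4 + 4 + 0.5 + 3
= 11.5 beats


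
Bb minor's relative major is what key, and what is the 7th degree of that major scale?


Let's work it out.
The relative major shares the key signature and is a minor 3rd above the minor tonic
A minor 3rd above Bb is Db
→ relative major of Bb minor is Db major
Db major scale: Db Eb F Gb Ab Bb C
= Db major; 7th degree = C


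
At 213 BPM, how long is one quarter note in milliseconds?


Let's work it out.
One quarter-note beat = 60000 / BPM = 60000 / 213 ms
Duration = 60000 / 213
= 281.7 ms


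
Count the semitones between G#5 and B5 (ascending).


Absolute semitone position = octave×12 + chromatic position
G#5: 5×12 + 8 = 68
B5: 5×12 + 11 = 71
Difference = 71 - 68 = 3
= 3 semitones


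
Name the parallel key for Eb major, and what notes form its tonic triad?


Working:
Parallel keys share the same tonic but differ in mode
Eb major → parallel is Eb minor
Tonic triad of Eb minor = Eb Gb Bb
= Eb minor; triad = Eb Gb Bb


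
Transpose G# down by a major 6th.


Let's work it out.
major 6th: 6 letter names, 9 semitones
Letter: G - 5 → B
Pitch: G# - 9 semitones, spelled as a B → B
= B


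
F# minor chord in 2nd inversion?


Working:
Root position: F# A C#
2nd inversion: move root and 3rd up an octave
Bass note: C#
Notes (bottom to top) = C# F# A


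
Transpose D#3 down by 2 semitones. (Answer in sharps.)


D#3: chromatic position 3 in octave 3 → absolute = 3×12 + 3 = 39
Transpose down 2: 39 - 2 = 37
37 = 3×12 + 1 → C# in octave 3
Result = C#3


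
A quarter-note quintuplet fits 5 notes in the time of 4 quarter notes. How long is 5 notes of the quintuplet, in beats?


Working:
Quintuplet: 5 notes occupy the space of 4 quarter notes
Space = 4 × 1 = 4 beats
Each quintuplet note = 4 / 5 = 4/5 beats
5 notes = 5 × 4/5 = 4
= 4 beats


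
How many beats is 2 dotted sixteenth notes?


Solution.
Base sixteenth note = 1/4 beats
Dot 1 adds half the previous value: +1/8
One dotted sixteenth = 1/4 + 1/8 = 3/8
2 of them = 2 × 3/8 = 3/4
= 3/4 beats


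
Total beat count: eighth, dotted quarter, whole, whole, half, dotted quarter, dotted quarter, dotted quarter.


Working:
Beat values:
  eighth = 0.5 beats
  dotted quarter = 1.5 beats
  whole = 4 beats
  whole = 4 beats
  half = 2 beats
  dotted quarter = 1.5 beats
  dotted quarter = 1.5 beats
  dotted quarter = 1.5 beats
Sum = 0.5 + 1.5 + 4 + 4 + 2 + 1.5 + 1.5 + 1.5
= 16.5 beats


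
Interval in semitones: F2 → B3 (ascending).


Absolute semitone position = octave×12 + chromatic position
F2: 2×12 + 5 = 29
B3: 3×12 + 11 = 47
Difference = 47 - 29 = 18
= 18 semitones


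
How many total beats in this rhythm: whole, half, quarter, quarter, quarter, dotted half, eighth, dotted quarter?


Let's work it out.
Beat values:
  whole = 4 beats
  half = 2 beats
  quarter = 1 beat
  quarter = 1 beat
  quarter = 1 beat
  dotted half = 3 beats
  eighth = 0.5 beats
  dotted quarter = 1.5 beats
Sum = 4 + 2 + 1 + 1 + 1 + 3 + 0.5 + 1.5
= 14 beats


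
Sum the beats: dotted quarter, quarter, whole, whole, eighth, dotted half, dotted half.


Reasoning:
Beat values:
  dotted quarter = 1.5 beats
  quarter = 1 beat
  whole = 4 beats
  whole = 4 beats
  eighth = 0.5 beats
  dotted half = 3 beats
  dotted half = 3 beats
Sum = 1.5 + 1 + 4 + 4 + 0.5 + 3 + 3
= 17 beats


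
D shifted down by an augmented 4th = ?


Reasoning:
augmented 4th: 4 letter names, 6 semitones
Letter: D - 3 → A
Pitch: D - 6 semitones, spelled as an A → Ab
= Ab
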